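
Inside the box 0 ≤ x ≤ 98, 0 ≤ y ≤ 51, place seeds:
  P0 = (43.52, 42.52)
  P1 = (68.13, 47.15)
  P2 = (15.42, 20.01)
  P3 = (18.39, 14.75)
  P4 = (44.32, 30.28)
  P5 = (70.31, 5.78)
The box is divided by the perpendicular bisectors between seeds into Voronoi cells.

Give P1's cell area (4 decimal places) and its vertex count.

1. box [0,98]×[0,51]: [(0, 0) (98, 0) (98, 51) (0, 51)]
2. ⊥bis P1·P0 via (55.825,44.835): [(64.26, 0) (98, 0) (98, 51) (54.6651, 51)]  |A|=1965.408
3. ⊥bis P1·P2 via (41.775,33.58): [(64.26, 0) (98, 0) (98, 51) (54.6651, 51)]  |A|=1965.408
4. ⊥bis P1·P3 via (43.26,30.95): [(64.26, 0) (98, 0) (98, 51) (54.6651, 51)]  |A|=1965.408
5. ⊥bis P1·P4 via (56.225,38.715): [(57.248, 37.2711) (83.6556, 0) (98, 0) (98, 51) (54.6651, 51)]  |A|=1603.9611
6. ⊥bis P1·P5 via (69.22,26.465): [(57.248, 37.2711) (65.0598, 26.2458) (98, 27.9816) (98, 51) (54.6651, 51)]  |A|=954.8612
7. canonical 5-gon: [(57.248, 37.2711) (65.0598, 26.2458) (98, 27.9816) (98, 51) (54.6651, 51)]
8. shoelace: 954.8612

Area of P1's cell: 954.8612 (5 vertices)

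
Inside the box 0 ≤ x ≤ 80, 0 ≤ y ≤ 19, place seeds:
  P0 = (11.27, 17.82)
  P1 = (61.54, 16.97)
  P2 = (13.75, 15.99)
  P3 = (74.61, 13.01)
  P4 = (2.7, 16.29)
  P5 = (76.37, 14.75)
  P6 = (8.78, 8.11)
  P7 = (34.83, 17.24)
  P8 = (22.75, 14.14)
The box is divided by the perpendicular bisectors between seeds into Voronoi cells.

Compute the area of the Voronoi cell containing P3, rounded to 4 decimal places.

1. box [0,80]×[0,19]: [(0, 0) (80, 0) (80, 19) (0, 19)]
2. ⊥bis P3·P0 via (42.94,15.415): [(41.7694, 0) (80, 0) (80, 19) (43.2122, 19)]  |A|=712.6744
3. ⊥bis P3·P1 via (68.075,14.99): [(63.5333, 0) (80, 0) (80, 19) (69.29, 19)]  |A|=258.1793
4. ⊥bis P3·P2 via (44.18,14.5): [(63.5333, 0) (80, 0) (80, 19) (69.29, 19)]  |A|=258.1793
5. ⊥bis P3·P4 via (38.655,14.65): [(63.5333, 0) (80, 0) (80, 19) (69.29, 19)]  |A|=258.1793
6. ⊥bis P3·P5 via (75.49,13.88): [(63.5333, 0) (80, 0) (80, 9.3182) (70.4282, 19) (69.29, 19)]  |A|=211.8429
7. ⊥bis P3·P6 via (41.695,10.56): [(63.5333, 0) (80, 0) (80, 9.3182) (70.4282, 19) (69.29, 19)]  |A|=211.8429
8. ⊥bis P3·P7 via (54.72,15.125): [(63.5333, 0) (80, 0) (80, 9.3182) (70.4282, 19) (69.29, 19)]  |A|=211.8429
9. ⊥bis P3·P8 via (48.68,13.575): [(63.5333, 0) (80, 0) (80, 9.3182) (70.4282, 19) (69.29, 19)]  |A|=211.8429
10. canonical 5-gon: [(63.5333, 0) (80, 0) (80, 9.3182) (70.4282, 19) (69.29, 19)]
11. shoelace: 211.8429

Area of P3's cell: 211.8429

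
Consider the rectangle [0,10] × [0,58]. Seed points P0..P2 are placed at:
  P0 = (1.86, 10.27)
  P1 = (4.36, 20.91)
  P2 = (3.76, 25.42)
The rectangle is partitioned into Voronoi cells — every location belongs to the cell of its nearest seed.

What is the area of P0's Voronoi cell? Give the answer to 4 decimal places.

1. box [0,10]×[0,58]: [(0, 0) (10, 0) (10, 58) (0, 58)]
2. ⊥bis P0·P1 via (3.11,15.59): [(0, 16.3207) (0, 0) (10, 0) (10, 13.9711)]  |A|=151.4592
3. ⊥bis P0·P2 via (2.81,17.845): [(0, 16.3207) (0, 0) (10, 0) (10, 13.9711)]  |A|=151.4592
4. canonical 4-gon: [(0, 16.3207) (0, 0) (10, 0) (10, 13.9711)]
5. shoelace: 151.4592

Area of P0's cell: 151.4592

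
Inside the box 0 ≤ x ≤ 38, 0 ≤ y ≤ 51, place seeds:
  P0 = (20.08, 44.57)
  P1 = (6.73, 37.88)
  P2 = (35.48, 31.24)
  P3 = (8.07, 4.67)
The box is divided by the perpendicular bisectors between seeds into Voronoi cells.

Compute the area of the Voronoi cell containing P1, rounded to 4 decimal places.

Area of P1's cell: 453.3838

1. box [0,38]×[0,51]: [(0, 0) (38, 0) (38, 51) (0, 51)]
2. ⊥bis P1·P0 via (13.405,41.225): [(0, 0) (34.0638, 0) (8.5065, 51) (0, 51)]  |A|=1085.5436
3. ⊥bis P1·P2 via (21.105,34.56): [(0, 0) (13.1231, 0) (19.7295, 28.6044) (8.5065, 51) (0, 51)]  |A|=786.0463
4. ⊥bis P1·P3 via (7.4,21.275): [(0, 20.9764) (18.1368, 21.7082) (19.7295, 28.6044) (8.5065, 51) (0, 51)]  |A|=453.3838
5. canonical 5-gon: [(0, 20.9764) (18.1368, 21.7082) (19.7295, 28.6044) (8.5065, 51) (0, 51)]
6. shoelace: 453.3838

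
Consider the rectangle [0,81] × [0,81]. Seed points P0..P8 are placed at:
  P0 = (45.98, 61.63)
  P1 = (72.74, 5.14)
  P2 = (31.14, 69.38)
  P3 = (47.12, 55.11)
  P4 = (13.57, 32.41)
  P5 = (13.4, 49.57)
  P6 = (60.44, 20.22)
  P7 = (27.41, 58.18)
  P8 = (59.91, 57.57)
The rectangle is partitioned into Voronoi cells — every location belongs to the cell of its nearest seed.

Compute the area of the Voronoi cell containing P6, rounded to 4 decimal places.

Area of P6's cell: 1358.4133

1. box [0,81]×[0,81]: [(0, 0) (81, 0) (81, 81) (0, 81)]
2. ⊥bis P6·P0 via (53.21,40.925): [(0, 22.3445) (0, 0) (81, 0) (81, 50.629)]  |A|=2955.4294
3. ⊥bis P6·P1 via (66.59,12.68): [(0, 22.3445) (0, 0) (51.0441, 0) (81, 24.4335) (81, 50.629)]  |A|=2589.4656
4. ⊥bis P6·P2 via (45.79,44.8): [(19.593, 29.1862) (0, 17.5086) (0, 0) (51.0441, 0) (81, 24.4335) (81, 50.629)]  |A|=2542.0899
5. ⊥bis P6·P3 via (53.78,37.665): [(0, 17.1333) (0, 0) (51.0441, 0) (81, 24.4335) (81, 48.0568)]  |A|=2274.2375
6. ⊥bis P6·P4 via (37.005,26.315): [(38.4331, 31.806) (30.161, 0) (51.0441, 0) (81, 24.4335) (81, 48.0568)]  |A|=1465.344
7. ⊥bis P6·P5 via (36.92,34.895): [(38.4331, 31.806) (30.161, 0) (51.0441, 0) (81, 24.4335) (81, 48.0568)]  |A|=1465.344
8. ⊥bis P6·P7 via (43.925,39.2): [(38.4331, 31.806) (30.161, 0) (51.0441, 0) (81, 24.4335) (81, 48.0568)]  |A|=1465.344
9. ⊥bis P6·P8 via (60.175,38.895): [(56.8793, 38.8482) (38.4331, 31.806) (30.161, 0) (51.0441, 0) (81, 24.4335) (81, 39.1905)]  |A|=1358.4133
10. canonical 6-gon: [(56.8793, 38.8482) (38.4331, 31.806) (30.161, 0) (51.0441, 0) (81, 24.4335) (81, 39.1905)]
11. shoelace: 1358.4133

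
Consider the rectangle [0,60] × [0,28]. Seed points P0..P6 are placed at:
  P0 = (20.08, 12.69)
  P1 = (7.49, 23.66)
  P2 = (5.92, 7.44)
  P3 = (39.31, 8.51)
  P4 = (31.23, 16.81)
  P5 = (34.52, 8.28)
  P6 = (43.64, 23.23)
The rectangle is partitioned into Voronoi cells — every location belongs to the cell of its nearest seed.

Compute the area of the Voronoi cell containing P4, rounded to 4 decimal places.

Area of P4's cell: 204.0655

1. box [0,60]×[0,28]: [(0, 0) (60, 0) (60, 28) (0, 28)]
2. ⊥bis P4·P0 via (25.655,14.75): [(31.1052, 0) (60, 0) (60, 28) (20.759, 28)]  |A|=953.9004
3. ⊥bis P4·P1 via (19.36,20.235): [(21.2316, 26.7212) (31.1052, 0) (60, 0) (60, 28) (21.6005, 28)]  |A|=953.3623
4. ⊥bis P4·P2 via (18.575,12.125): [(21.2316, 26.7212) (31.1052, 0) (60, 0) (60, 28) (21.6005, 28)]  |A|=953.3623
5. ⊥bis P4·P3 via (35.27,12.66): [(21.2316, 26.7212) (28.7666, 6.329) (51.0277, 28) (21.6005, 28)]  |A|=327.4378
6. ⊥bis P4·P5 via (32.875,12.545): [(21.2316, 26.7212) (27.2688, 10.3827) (36.6459, 13.9994) (51.0277, 28) (21.6005, 28)]  |A|=305.7231
7. ⊥bis P4·P6 via (37.435,20.02): [(21.2316, 26.7212) (27.2688, 10.3827) (36.6459, 13.9994) (39.2421, 16.5268) (33.3067, 28) (21.6005, 28)]  |A|=204.0655
8. canonical 6-gon: [(21.2316, 26.7212) (27.2688, 10.3827) (36.6459, 13.9994) (39.2421, 16.5268) (33.3067, 28) (21.6005, 28)]
9. shoelace: 204.0655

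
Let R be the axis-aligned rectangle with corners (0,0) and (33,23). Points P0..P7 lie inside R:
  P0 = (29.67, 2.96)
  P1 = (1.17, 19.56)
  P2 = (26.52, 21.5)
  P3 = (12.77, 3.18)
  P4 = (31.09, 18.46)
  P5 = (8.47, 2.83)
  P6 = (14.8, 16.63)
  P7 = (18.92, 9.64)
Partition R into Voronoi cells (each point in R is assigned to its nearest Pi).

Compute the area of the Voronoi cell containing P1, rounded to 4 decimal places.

1. box [0,33]×[0,23]: [(0, 0) (33, 0) (33, 23) (0, 23)]
2. ⊥bis P1·P0 via (15.42,11.26): [(0, 0) (8.8615, 0) (22.258, 23) (0, 23)]  |A|=357.8752
3. ⊥bis P1·P2 via (13.845,20.53): [(0, 0) (8.8615, 0) (14.6549, 9.9465) (13.656, 23) (0, 23)]  |A|=301.7316
4. ⊥bis P1·P3 via (6.97,11.37): [(0, 6.434) (14.1565, 16.4594) (13.656, 23) (0, 23)]  |A|=161.918
5. ⊥bis P1·P4 via (16.13,19.01): [(0, 6.434) (14.1565, 16.4594) (13.656, 23) (0, 23)]  |A|=161.918
6. ⊥bis P1·P5 via (4.82,11.195): [(0, 9.0918) (9.7773, 13.3581) (14.1565, 16.4594) (13.656, 23) (0, 23)]  |A|=148.9247
7. ⊥bis P1·P6 via (7.985,18.095): [(0, 9.0918) (6.6758, 12.0048) (9.0394, 23) (0, 23)]  |A|=96.1193
8. ⊥bis P1·P7 via (10.045,14.6): [(0, 9.0918) (6.6758, 12.0048) (9.0394, 23) (0, 23)]  |A|=96.1193
9. canonical 4-gon: [(0, 9.0918) (6.6758, 12.0048) (9.0394, 23) (0, 23)]
10. shoelace: 96.1193

Area of P1's cell: 96.1193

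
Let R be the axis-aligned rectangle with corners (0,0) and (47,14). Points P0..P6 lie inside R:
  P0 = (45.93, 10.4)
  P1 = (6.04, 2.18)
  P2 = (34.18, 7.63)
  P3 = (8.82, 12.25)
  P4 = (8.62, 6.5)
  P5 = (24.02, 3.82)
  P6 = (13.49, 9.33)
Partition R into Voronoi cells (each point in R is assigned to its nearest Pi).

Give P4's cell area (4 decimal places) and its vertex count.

1. box [0,47]×[0,14]: [(0, 0) (47, 0) (47, 14) (0, 14)]
2. ⊥bis P4·P0 via (27.275,8.45): [(0, 0) (28.1583, 0) (26.6949, 14) (0, 14)]  |A|=383.972
3. ⊥bis P4·P1 via (7.33,4.34): [(0, 8.7176) (14.597, 0) (28.1583, 0) (26.6949, 14) (0, 14)]  |A|=320.3464
4. ⊥bis P4·P2 via (21.4,7.065): [(0, 8.7176) (14.597, 0) (21.7123, 0) (21.0934, 14) (0, 14)]  |A|=236.0146
5. ⊥bis P4·P3 via (8.72,9.375): [(0, 9.6783) (0, 8.7176) (14.597, 0) (21.7123, 0) (21.3172, 8.9368)]  |A|=136.5516
6. ⊥bis P4·P5 via (16.32,5.16): [(17.0034, 9.0869) (0, 9.6783) (0, 8.7176) (14.597, 0) (15.422, 0)]  |A|=88.7254
7. ⊥bis P4·P6 via (11.055,7.915): [(15.4756, 0.3078) (10.2372, 9.3222) (0, 9.6783) (0, 8.7176) (14.597, 0) (15.422, 0)]  |A|=58.8455
8. canonical 6-gon: [(15.4756, 0.3078) (10.2372, 9.3222) (0, 9.6783) (0, 8.7176) (14.597, 0) (15.422, 0)]
9. shoelace: 58.8455

Area of P4's cell: 58.8455 (6 vertices)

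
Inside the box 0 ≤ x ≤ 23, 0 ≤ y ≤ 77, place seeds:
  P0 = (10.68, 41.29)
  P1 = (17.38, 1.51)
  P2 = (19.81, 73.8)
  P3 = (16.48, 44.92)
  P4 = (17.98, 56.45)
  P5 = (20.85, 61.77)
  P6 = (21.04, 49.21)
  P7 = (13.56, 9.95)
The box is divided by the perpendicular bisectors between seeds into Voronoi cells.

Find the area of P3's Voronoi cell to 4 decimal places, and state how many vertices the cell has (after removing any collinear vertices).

Area of P3's cell: 133.9360 (4 vertices)

1. box [0,23]×[0,77]: [(0, 0) (23, 0) (23, 77) (0, 77)]
2. ⊥bis P3·P0 via (13.58,43.105): [(0, 64.8031) (23, 28.0538) (23, 77) (0, 77)]  |A|=703.1464
3. ⊥bis P3·P1 via (16.93,23.215): [(0, 64.8031) (23, 28.0538) (23, 77) (0, 77)]  |A|=703.1464
4. ⊥bis P3·P2 via (18.145,59.36): [(2.2603, 61.1916) (23, 28.0538) (23, 58.8002)]  |A|=318.836
5. ⊥bis P3·P4 via (17.23,50.685): [(8.0919, 51.8738) (23, 28.0538) (23, 49.9343)]  |A|=163.0987
6. ⊥bis P3·P5 via (18.665,53.345): [(8.0919, 51.8738) (23, 28.0538) (23, 49.9343)]  |A|=163.0987
7. ⊥bis P3·P6 via (18.76,47.065): [(15.0928, 50.963) (8.0919, 51.8738) (23, 28.0538) (23, 42.5581)]  |A|=133.936
8. ⊥bis P3·P7 via (15.02,27.435): [(15.0928, 50.963) (8.0919, 51.8738) (23, 28.0538) (23, 42.5581)]  |A|=133.936
9. canonical 4-gon: [(15.0928, 50.963) (8.0919, 51.8738) (23, 28.0538) (23, 42.5581)]
10. shoelace: 133.936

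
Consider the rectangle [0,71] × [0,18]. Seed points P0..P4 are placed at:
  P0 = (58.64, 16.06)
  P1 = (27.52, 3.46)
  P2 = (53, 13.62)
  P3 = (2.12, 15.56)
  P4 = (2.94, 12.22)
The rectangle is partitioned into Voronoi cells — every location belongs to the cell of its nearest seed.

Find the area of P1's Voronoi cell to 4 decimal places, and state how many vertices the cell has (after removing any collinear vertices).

1. box [0,71]×[0,18]: [(0, 0) (71, 0) (71, 18) (0, 18)]
2. ⊥bis P1·P0 via (43.08,9.76): [(0, 0) (47.0317, 0) (39.7438, 18) (0, 18)]  |A|=780.9788
3. ⊥bis P1·P2 via (40.26,8.54): [(0, 0) (43.6653, 0) (36.4879, 18) (0, 18)]  |A|=721.3784
4. ⊥bis P1·P3 via (14.82,9.51): [(10.2896, 0) (43.6653, 0) (36.4879, 18) (18.8644, 18)]  |A|=458.9915
5. ⊥bis P1·P4 via (15.23,7.84): [(18.8106, 17.887) (12.4359, 0) (43.6653, 0) (36.4879, 18) (18.8644, 18)]  |A|=439.7963
6. canonical 5-gon: [(18.8106, 17.887) (12.4359, 0) (43.6653, 0) (36.4879, 18) (18.8644, 18)]
7. shoelace: 439.7963

Area of P1's cell: 439.7963 (5 vertices)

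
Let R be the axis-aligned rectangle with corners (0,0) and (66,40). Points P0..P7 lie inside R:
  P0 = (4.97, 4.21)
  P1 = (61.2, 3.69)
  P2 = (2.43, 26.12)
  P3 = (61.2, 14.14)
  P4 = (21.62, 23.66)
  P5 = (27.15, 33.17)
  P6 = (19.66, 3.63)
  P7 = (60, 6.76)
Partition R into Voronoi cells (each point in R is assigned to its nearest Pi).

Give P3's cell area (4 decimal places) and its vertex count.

Area of P3's cell: 575.6563 (5 vertices)

1. box [0,66]×[0,40]: [(0, 0) (66, 0) (66, 40) (0, 40)]
2. ⊥bis P3·P0 via (33.085,9.175): [(34.7053, 0) (66, 0) (66, 40) (27.6414, 40)]  |A|=1393.0661
3. ⊥bis P3·P1 via (61.2,8.915): [(33.1309, 8.915) (66, 8.915) (66, 40) (27.6414, 40)]  |A|=1107.0559
4. ⊥bis P3·P2 via (31.815,20.13): [(31.4589, 18.3831) (33.1309, 8.915) (66, 8.915) (66, 40) (35.8654, 40)]  |A|=1018.1672
5. ⊥bis P3·P4 via (41.41,18.9): [(39.0084, 8.915) (66, 8.915) (66, 40) (46.4851, 40)]  |A|=722.8282
6. ⊥bis P3·P5 via (44.175,23.655): [(41.3288, 18.5623) (39.0084, 8.915) (66, 8.915) (66, 40) (53.31, 40)]  |A|=649.6735
7. ⊥bis P3·P6 via (40.43,8.885): [(41.3288, 18.5623) (39.6975, 11.7802) (40.4224, 8.915) (66, 8.915) (66, 40) (53.31, 40)]  |A|=647.6477
8. ⊥bis P3·P7 via (60.6,10.45): [(41.3288, 18.5623) (40.1763, 13.7709) (66, 9.572) (66, 40) (53.31, 40)]  |A|=575.6563
9. canonical 5-gon: [(41.3288, 18.5623) (40.1763, 13.7709) (66, 9.572) (66, 40) (53.31, 40)]
10. shoelace: 575.6563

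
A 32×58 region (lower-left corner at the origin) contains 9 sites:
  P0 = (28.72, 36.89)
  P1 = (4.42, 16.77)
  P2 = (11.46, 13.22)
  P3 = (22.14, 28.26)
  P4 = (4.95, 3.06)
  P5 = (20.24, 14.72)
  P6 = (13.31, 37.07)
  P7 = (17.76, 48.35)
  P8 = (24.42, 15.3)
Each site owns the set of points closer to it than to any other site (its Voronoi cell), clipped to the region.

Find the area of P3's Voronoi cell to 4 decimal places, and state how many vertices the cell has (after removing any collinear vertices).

1. box [0,32]×[0,58]: [(0, 0) (32, 0) (32, 58) (0, 58)]
2. ⊥bis P3·P0 via (25.43,32.575): [(0, 51.9643) (0, 0) (32, 0) (32, 27.5657)]  |A|=1272.4789
3. ⊥bis P3·P1 via (13.28,22.515): [(0, 51.9643) (0, 42.9956) (27.8792, 0) (32, 0) (32, 27.5657)]  |A|=673.1386
4. ⊥bis P3·P2 via (16.8,20.74): [(0, 51.9643) (0, 42.9956) (12.4092, 23.8579) (32, 9.9464) (32, 27.5657)]  |A|=526.5528
5. ⊥bis P3·P4 via (13.545,15.66): [(0, 51.9643) (0, 42.9956) (12.4092, 23.8579) (32, 9.9464) (32, 27.5657)]  |A|=526.5528
6. ⊥bis P3·P5 via (21.19,21.49): [(0, 51.9643) (0, 42.9956) (12.4092, 23.8579) (14.4025, 22.4424) (32, 19.9731) (32, 27.5657)]  |A|=438.3305
7. ⊥bis P3·P6 via (17.725,32.665): [(21.003, 35.9504) (11.0419, 25.9667) (12.4092, 23.8579) (14.4025, 22.4424) (32, 19.9731) (32, 27.5657)]  |A|=204.213
8. ⊥bis P3·P7 via (19.95,38.305): [(21.003, 35.9504) (11.0419, 25.9667) (12.4092, 23.8579) (14.4025, 22.4424) (32, 19.9731) (32, 27.5657)]  |A|=204.213
9. ⊥bis P3·P8 via (23.28,21.78): [(21.003, 35.9504) (11.0419, 25.9667) (12.4092, 23.8579) (14.4025, 22.4424) (21.4356, 21.4555) (32, 23.3141) (32, 27.5657)]  |A|=186.5653
10. canonical 7-gon: [(21.003, 35.9504) (11.0419, 25.9667) (12.4092, 23.8579) (14.4025, 22.4424) (21.4356, 21.4555) (32, 23.3141) (32, 27.5657)]
11. shoelace: 186.5653

Area of P3's cell: 186.5653 (7 vertices)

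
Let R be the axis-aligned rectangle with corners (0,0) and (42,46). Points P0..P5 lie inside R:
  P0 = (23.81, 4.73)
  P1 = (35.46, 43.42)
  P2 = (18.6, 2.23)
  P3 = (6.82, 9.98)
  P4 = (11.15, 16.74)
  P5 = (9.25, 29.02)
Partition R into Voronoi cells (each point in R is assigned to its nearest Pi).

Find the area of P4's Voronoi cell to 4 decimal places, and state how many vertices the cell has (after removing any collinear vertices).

Area of P4's cell: 249.9159 (6 vertices)

1. box [0,42]×[0,46]: [(0, 0) (42, 0) (42, 46) (0, 46)]
2. ⊥bis P4·P0 via (17.48,10.735): [(0, 0) (7.2962, 0) (42, 36.5821) (42, 46) (0, 46)]  |A|=1297.2311
3. ⊥bis P4·P1 via (23.305,30.08): [(0, 0) (7.2962, 0) (30.024, 23.9579) (5.8329, 46) (0, 46)]  |A|=842.237
4. ⊥bis P4·P2 via (14.875,9.485): [(0, 1.8476) (17.6418, 10.9056) (30.024, 23.9579) (5.8329, 46) (0, 46)]  |A|=786.155
5. ⊥bis P4·P3 via (8.985,13.36): [(0, 19.1152) (14.9636, 9.5305) (17.6418, 10.9056) (30.024, 23.9579) (5.8329, 46) (0, 46)]  |A|=656.9622
6. ⊥bis P4·P5 via (10.2,22.88): [(0, 21.3018) (0, 19.1152) (14.9636, 9.5305) (17.6418, 10.9056) (30.024, 23.9579) (28.1576, 25.6585)]  |A|=249.9159
7. canonical 6-gon: [(0, 21.3018) (0, 19.1152) (14.9636, 9.5305) (17.6418, 10.9056) (30.024, 23.9579) (28.1576, 25.6585)]
8. shoelace: 249.9159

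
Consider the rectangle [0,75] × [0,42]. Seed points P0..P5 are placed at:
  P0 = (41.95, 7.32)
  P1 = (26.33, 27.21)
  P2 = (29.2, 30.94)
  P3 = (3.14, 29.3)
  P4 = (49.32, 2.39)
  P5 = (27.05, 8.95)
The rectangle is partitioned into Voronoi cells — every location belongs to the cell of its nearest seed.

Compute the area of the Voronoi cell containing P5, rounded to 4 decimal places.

Area of P5's cell: 505.3875

1. box [0,75]×[0,42]: [(0, 0) (75, 0) (75, 42) (0, 42)]
2. ⊥bis P5·P0 via (34.5,8.135): [(0, 0) (33.6101, 0) (38.2047, 42) (0, 42)]  |A|=1508.1099
3. ⊥bis P5·P1 via (26.69,18.08): [(0, 17.0276) (0, 0) (33.6101, 0) (35.6265, 18.4324)]  |A|=613.0734
4. ⊥bis P5·P2 via (28.125,19.945): [(0, 17.0276) (0, 0) (33.6101, 0) (35.6265, 18.4324)]  |A|=613.0734
5. ⊥bis P5·P3 via (15.095,19.125): [(13.7721, 17.5706) (0, 1.3893) (0, 0) (33.6101, 0) (35.6265, 18.4324)]  |A|=505.3875
6. ⊥bis P5·P4 via (38.185,5.67): [(13.7721, 17.5706) (0, 1.3893) (0, 0) (33.6101, 0) (35.6265, 18.4324)]  |A|=505.3875
7. canonical 5-gon: [(13.7721, 17.5706) (0, 1.3893) (0, 0) (33.6101, 0) (35.6265, 18.4324)]
8. shoelace: 505.3875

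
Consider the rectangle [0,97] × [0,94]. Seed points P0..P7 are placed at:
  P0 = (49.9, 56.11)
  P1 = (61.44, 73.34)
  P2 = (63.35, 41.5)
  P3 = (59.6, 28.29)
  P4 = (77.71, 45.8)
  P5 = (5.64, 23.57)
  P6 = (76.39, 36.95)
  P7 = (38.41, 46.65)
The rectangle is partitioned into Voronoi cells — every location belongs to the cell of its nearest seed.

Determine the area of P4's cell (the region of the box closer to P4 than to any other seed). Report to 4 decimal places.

1. box [0,97]×[0,94]: [(0, 0) (97, 0) (97, 94) (0, 94)]
2. ⊥bis P4·P0 via (63.805,50.955): [(44.9145, 0) (97, 0) (97, 94) (79.7631, 94)]  |A|=3258.1563
3. ⊥bis P4·P1 via (69.575,59.57): [(66.2764, 57.6213) (44.9145, 0) (97, 0) (97, 75.7721)]  |A|=2664.6132
4. ⊥bis P4·P2 via (70.53,43.65): [(66.3359, 57.6564) (83.6007, 0) (97, 0) (97, 75.7721)]  |A|=1548.0199
5. ⊥bis P4·P3 via (68.655,37.045): [(66.3359, 57.6564) (74.2364, 31.2723) (97, 7.7287) (97, 75.7721)]  |A|=1250.5391
6. ⊥bis P4·P5 via (41.675,34.685): [(66.3359, 57.6564) (74.2364, 31.2723) (97, 7.7287) (97, 75.7721)]  |A|=1250.5391
7. ⊥bis P4·P6 via (77.05,41.375): [(66.3359, 57.6564) (70.9383, 42.2866) (97, 38.3994) (97, 75.7721)]  |A|=764.3367
8. ⊥bis P4·P7 via (58.06,46.225): [(66.3359, 57.6564) (70.9383, 42.2866) (97, 38.3994) (97, 75.7721)]  |A|=764.3367
9. canonical 4-gon: [(66.3359, 57.6564) (70.9383, 42.2866) (97, 38.3994) (97, 75.7721)]
10. shoelace: 764.3367

Area of P4's cell: 764.3367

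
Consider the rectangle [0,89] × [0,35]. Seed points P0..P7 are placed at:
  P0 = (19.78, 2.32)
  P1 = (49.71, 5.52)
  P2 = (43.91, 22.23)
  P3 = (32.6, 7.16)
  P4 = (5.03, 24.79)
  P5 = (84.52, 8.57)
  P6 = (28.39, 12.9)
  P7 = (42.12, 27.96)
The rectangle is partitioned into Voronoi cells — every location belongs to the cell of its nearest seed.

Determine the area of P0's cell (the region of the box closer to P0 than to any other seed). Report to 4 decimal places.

Area of P0's cell: 275.8197

1. box [0,89]×[0,35]: [(0, 0) (89, 0) (89, 35) (0, 35)]
2. ⊥bis P0·P1 via (34.745,3.92): [(0, 0) (35.1641, 0) (31.422, 35) (0, 35)]  |A|=1165.2578
3. ⊥bis P0·P2 via (31.845,12.275): [(0, 0) (35.1641, 0) (34.1504, 9.4809) (13.0943, 35) (0, 35)]  |A|=931.4038
4. ⊥bis P0·P3 via (26.19,4.74): [(0, 0) (27.9795, 0) (16.1757, 31.2655) (13.0943, 35) (0, 35)]  |A|=744.9217
5. ⊥bis P0·P4 via (12.405,13.555): [(0, 5.412) (0, 0) (27.9795, 0) (20.7852, 19.056)]  |A|=322.8336
6. ⊥bis P0·P5 via (52.15,5.445): [(0, 5.412) (0, 0) (27.9795, 0) (20.7852, 19.056)]  |A|=322.8336
7. ⊥bis P0·P6 via (24.085,7.61): [(14.8265, 15.1446) (0, 5.412) (0, 0) (27.9795, 0) (25.5595, 6.4101)]  |A|=275.8197
8. ⊥bis P0·P7 via (30.95,15.14): [(14.8265, 15.1446) (0, 5.412) (0, 0) (27.9795, 0) (25.5595, 6.4101)]  |A|=275.8197
9. canonical 5-gon: [(14.8265, 15.1446) (0, 5.412) (0, 0) (27.9795, 0) (25.5595, 6.4101)]
10. shoelace: 275.8197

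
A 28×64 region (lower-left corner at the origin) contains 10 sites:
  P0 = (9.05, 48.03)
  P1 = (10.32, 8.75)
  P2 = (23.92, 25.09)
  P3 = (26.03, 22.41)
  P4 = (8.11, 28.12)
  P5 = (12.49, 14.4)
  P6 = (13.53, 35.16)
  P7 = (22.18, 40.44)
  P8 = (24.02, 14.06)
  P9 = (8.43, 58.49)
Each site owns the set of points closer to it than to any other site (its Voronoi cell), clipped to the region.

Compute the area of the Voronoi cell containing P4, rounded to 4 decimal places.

1. box [0,28]×[0,64]: [(0, 0) (28, 0) (28, 64) (0, 64)]
2. ⊥bis P4·P0 via (8.58,38.075): [(0, 38.4801) (0, 0) (28, 0) (28, 37.1581)]  |A|=1058.935
3. ⊥bis P4·P1 via (9.215,18.435): [(0, 38.4801) (0, 17.3836) (28, 20.5783) (28, 37.1581)]  |A|=527.4687
4. ⊥bis P4·P2 via (16.015,26.605): [(18.1269, 37.6243) (0, 38.4801) (0, 17.3836) (14.5662, 19.0455)]  |A|=323.5584
5. ⊥bis P4·P3 via (17.07,25.265): [(18.1269, 37.6243) (0, 38.4801) (0, 17.3836) (14.5662, 19.0455)]  |A|=323.5584
6. ⊥bis P4·P5 via (10.3,21.26): [(15.2963, 22.855) (18.1269, 37.6243) (0, 38.4801) (0, 17.9718)]  |A|=291.9216
7. ⊥bis P4·P6 via (10.82,31.64): [(15.2963, 22.855) (16.1879, 27.5073) (2.0619, 38.3827) (0, 38.4801) (0, 17.9718)]  |A|=209.9221
8. ⊥bis P4·P7 via (15.145,34.28): [(15.2963, 22.855) (16.1879, 27.5073) (2.0619, 38.3827) (0, 38.4801) (0, 17.9718)]  |A|=209.9221
9. ⊥bis P4·P8 via (16.065,21.09): [(15.2963, 22.855) (16.1879, 27.5073) (2.0619, 38.3827) (0, 38.4801) (0, 17.9718)]  |A|=209.9221
10. ⊥bis P4·P9 via (8.27,43.305): [(15.2963, 22.855) (16.1879, 27.5073) (2.0619, 38.3827) (0, 38.4801) (0, 17.9718)]  |A|=209.9221
11. canonical 5-gon: [(15.2963, 22.855) (16.1879, 27.5073) (2.0619, 38.3827) (0, 38.4801) (0, 17.9718)]
12. shoelace: 209.9221

Area of P4's cell: 209.9221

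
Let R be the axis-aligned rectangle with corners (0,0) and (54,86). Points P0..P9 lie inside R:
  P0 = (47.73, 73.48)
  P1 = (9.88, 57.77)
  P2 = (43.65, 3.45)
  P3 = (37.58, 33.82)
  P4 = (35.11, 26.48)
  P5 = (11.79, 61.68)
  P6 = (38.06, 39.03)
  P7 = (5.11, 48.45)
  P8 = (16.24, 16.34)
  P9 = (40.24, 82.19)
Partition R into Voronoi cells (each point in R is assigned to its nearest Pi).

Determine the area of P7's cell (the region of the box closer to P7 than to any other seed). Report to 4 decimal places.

Area of P7's cell: 400.5706

1. box [0,54]×[0,86]: [(0, 0) (54, 0) (54, 86) (0, 86)]
2. ⊥bis P7·P0 via (26.42,60.965): [(0, 0) (54, 0) (54, 14.003) (11.7174, 86) (0, 86)]  |A|=3121.8882
3. ⊥bis P7·P1 via (7.495,53.11): [(0, 56.946) (0, 0) (54, 0) (54, 14.003) (41.1484, 35.8861)]  |A|=2230.5227
4. ⊥bis P7·P2 via (24.38,25.95): [(37.9143, 37.5413) (0, 56.946) (0, 5.0699)]  |A|=983.4216
5. ⊥bis P7·P3 via (21.345,41.135): [(8.2968, 12.1756) (23.1341, 45.1058) (0, 56.946) (0, 5.0699)]  |A|=683.9465
6. ⊥bis P7·P4 via (20.11,37.465): [(19.022, 35.9794) (23.1341, 45.1058) (0, 56.946) (0, 10.0048)]  |A|=576.3683
7. ⊥bis P7·P5 via (8.45,55.065): [(19.022, 35.9794) (23.1341, 45.1058) (0, 56.946) (0, 10.0048)]  |A|=576.3683
8. ⊥bis P7·P6 via (21.585,43.74): [(19.022, 35.9794) (19.964, 38.0701) (22.1234, 45.6232) (0, 56.946) (0, 10.0048)]  |A|=571.9925
9. ⊥bis P7·P8 via (10.675,32.395): [(18.3437, 35.0531) (19.022, 35.9794) (19.964, 38.0701) (22.1234, 45.6232) (0, 56.946) (0, 28.6948)]  |A|=400.5706
10. ⊥bis P7·P9 via (22.675,65.32): [(18.3437, 35.0531) (19.022, 35.9794) (19.964, 38.0701) (22.1234, 45.6232) (0, 56.946) (0, 28.6948)]  |A|=400.5706
11. canonical 6-gon: [(18.3437, 35.0531) (19.022, 35.9794) (19.964, 38.0701) (22.1234, 45.6232) (0, 56.946) (0, 28.6948)]
12. shoelace: 400.5706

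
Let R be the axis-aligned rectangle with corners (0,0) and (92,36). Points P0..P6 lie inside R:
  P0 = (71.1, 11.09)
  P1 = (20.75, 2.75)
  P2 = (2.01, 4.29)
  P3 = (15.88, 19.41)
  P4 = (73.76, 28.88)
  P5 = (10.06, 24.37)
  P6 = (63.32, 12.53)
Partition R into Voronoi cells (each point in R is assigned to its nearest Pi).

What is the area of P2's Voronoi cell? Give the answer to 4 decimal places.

1. box [0,92]×[0,36]: [(0, 0) (92, 0) (92, 36) (0, 36)]
2. ⊥bis P2·P0 via (36.555,7.69): [(0, 0) (37.3119, 0) (33.7687, 36) (0, 36)]  |A|=1279.4496
3. ⊥bis P2·P1 via (11.38,3.52): [(0, 0) (11.0907, 0) (14.0491, 36) (0, 36)]  |A|=452.5173
4. ⊥bis P2·P3 via (8.945,11.85): [(0, 20.0555) (0, 0) (11.0907, 0) (11.8459, 9.189)]  |A|=169.7435
5. ⊥bis P2·P4 via (37.885,16.585): [(0, 20.0555) (0, 0) (11.0907, 0) (11.8459, 9.189)]  |A|=169.7435
6. ⊥bis P2·P5 via (6.035,14.33): [(6.4018, 14.183) (0, 16.7494) (0, 0) (11.0907, 0) (11.8459, 9.189)]  |A|=159.161
7. ⊥bis P2·P6 via (32.665,8.41): [(6.4018, 14.183) (0, 16.7494) (0, 0) (11.0907, 0) (11.8459, 9.189)]  |A|=159.161
8. canonical 5-gon: [(6.4018, 14.183) (0, 16.7494) (0, 0) (11.0907, 0) (11.8459, 9.189)]
9. shoelace: 159.161

Area of P2's cell: 159.1610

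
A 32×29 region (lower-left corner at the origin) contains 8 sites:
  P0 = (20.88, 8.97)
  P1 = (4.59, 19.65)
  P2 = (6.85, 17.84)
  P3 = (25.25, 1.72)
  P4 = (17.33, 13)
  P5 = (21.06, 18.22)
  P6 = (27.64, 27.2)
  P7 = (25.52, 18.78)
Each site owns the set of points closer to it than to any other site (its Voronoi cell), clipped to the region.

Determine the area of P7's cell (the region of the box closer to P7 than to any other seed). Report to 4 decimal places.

Area of P7's cell: 95.5432

1. box [0,32]×[0,29]: [(0, 0) (32, 0) (32, 29) (0, 29)]
2. ⊥bis P7·P0 via (23.2,13.875): [(0, 24.8483) (32, 9.7127) (32, 29) (0, 29)]  |A|=375.0239
3. ⊥bis P7·P1 via (15.055,19.215): [(14.9944, 17.7562) (32, 9.7127) (32, 29) (15.4617, 29)]  |A|=256.9731
4. ⊥bis P7·P2 via (16.185,18.31): [(16.2426, 17.1658) (32, 9.7127) (32, 29) (15.6468, 29)]  |A|=248.7226
5. ⊥bis P7·P3 via (25.385,10.25): [(16.2426, 17.1658) (31.0537, 10.1603) (32, 10.1453) (32, 29) (15.6468, 29)]  |A|=248.518
6. ⊥bis P7·P4 via (21.425,15.89): [(15.9137, 23.6993) (22.6702, 14.1256) (31.0537, 10.1603) (32, 10.1453) (32, 29) (15.6468, 29)]  |A|=228.0204
7. ⊥bis P7·P5 via (23.29,18.5): [(23.9131, 13.5377) (31.0537, 10.1603) (32, 10.1453) (32, 29) (21.9716, 29)]  |A|=155.3136
8. ⊥bis P7·P6 via (26.58,22.99): [(22.6004, 23.992) (23.9131, 13.5377) (31.0537, 10.1603) (32, 10.1453) (32, 21.6253)]  |A|=95.5432
9. canonical 5-gon: [(22.6004, 23.992) (23.9131, 13.5377) (31.0537, 10.1603) (32, 10.1453) (32, 21.6253)]
10. shoelace: 95.5432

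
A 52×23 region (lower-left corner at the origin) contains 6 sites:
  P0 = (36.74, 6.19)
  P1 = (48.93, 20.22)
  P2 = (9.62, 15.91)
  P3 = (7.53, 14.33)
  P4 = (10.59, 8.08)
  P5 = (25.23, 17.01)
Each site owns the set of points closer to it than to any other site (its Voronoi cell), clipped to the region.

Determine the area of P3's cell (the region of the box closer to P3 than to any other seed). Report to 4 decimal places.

Area of P3's cell: 102.4645

1. box [0,52]×[0,23]: [(0, 0) (52, 0) (52, 23) (0, 23)]
2. ⊥bis P3·P0 via (22.135,10.26): [(0, 0) (19.2758, 0) (25.6853, 23) (0, 23)]  |A|=517.0527
3. ⊥bis P3·P1 via (28.23,17.275): [(0, 0) (19.2758, 0) (25.6853, 23) (0, 23)]  |A|=517.0527
4. ⊥bis P3·P2 via (8.575,15.12): [(0, 0) (19.2758, 0) (19.4723, 0.7052) (2.6179, 23) (0, 23)]  |A|=259.9107
5. ⊥bis P3·P4 via (9.06,11.205): [(0, 6.7692) (10.8662, 12.0893) (2.6179, 23) (0, 23)]  |A|=102.4645
6. ⊥bis P3·P5 via (16.38,15.67): [(0, 6.7692) (10.8662, 12.0893) (2.6179, 23) (0, 23)]  |A|=102.4645
7. canonical 4-gon: [(0, 6.7692) (10.8662, 12.0893) (2.6179, 23) (0, 23)]
8. shoelace: 102.4645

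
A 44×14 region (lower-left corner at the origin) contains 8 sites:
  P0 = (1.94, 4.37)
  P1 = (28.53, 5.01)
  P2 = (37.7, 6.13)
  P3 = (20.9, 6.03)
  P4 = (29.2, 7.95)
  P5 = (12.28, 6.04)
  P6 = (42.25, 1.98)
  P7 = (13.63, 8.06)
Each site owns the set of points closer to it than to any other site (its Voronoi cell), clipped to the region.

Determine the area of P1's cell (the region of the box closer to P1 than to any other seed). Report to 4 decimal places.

1. box [0,44]×[0,14]: [(0, 0) (44, 0) (44, 14) (0, 14)]
2. ⊥bis P1·P0 via (15.235,4.69): [(15.3479, 0) (44, 0) (44, 14) (15.0109, 14)]  |A|=403.4884
3. ⊥bis P1·P2 via (33.115,5.57): [(15.3479, 0) (33.7953, 0) (32.0854, 14) (15.0109, 14)]  |A|=248.6532
4. ⊥bis P1·P3 via (24.715,5.52): [(23.9771, 0) (33.7953, 0) (32.0854, 14) (25.8486, 14)]  |A|=112.3849
5. ⊥bis P1·P4 via (28.865,6.48): [(24.9622, 7.3694) (23.9771, 0) (33.7953, 0) (33.1224, 5.5098)]  |A|=58.0318
6. ⊥bis P1·P5 via (20.405,5.525): [(24.9622, 7.3694) (23.9771, 0) (33.7953, 0) (33.1224, 5.5098)]  |A|=58.0318
7. ⊥bis P1·P6 via (35.39,3.495): [(24.9622, 7.3694) (23.9771, 0) (33.7953, 0) (33.1224, 5.5098)]  |A|=58.0318
8. ⊥bis P1·P7 via (21.08,6.535): [(24.9622, 7.3694) (23.9771, 0) (33.7953, 0) (33.1224, 5.5098)]  |A|=58.0318
9. canonical 4-gon: [(24.9622, 7.3694) (23.9771, 0) (33.7953, 0) (33.1224, 5.5098)]
10. shoelace: 58.0318

Area of P1's cell: 58.0318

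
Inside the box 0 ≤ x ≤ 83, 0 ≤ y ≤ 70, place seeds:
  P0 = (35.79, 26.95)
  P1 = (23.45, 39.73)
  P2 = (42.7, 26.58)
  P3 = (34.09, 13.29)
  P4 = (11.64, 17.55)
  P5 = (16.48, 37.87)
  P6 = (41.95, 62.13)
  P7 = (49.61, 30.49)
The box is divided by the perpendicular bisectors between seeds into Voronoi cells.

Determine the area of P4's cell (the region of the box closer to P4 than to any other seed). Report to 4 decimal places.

1. box [0,83]×[0,70]: [(0, 0) (83, 0) (83, 70) (0, 70)]
2. ⊥bis P4·P0 via (23.715,22.25): [(0, 0) (32.3755, 0) (5.1291, 70) (0, 70)]  |A|=1312.6587
3. ⊥bis P4·P1 via (17.545,28.64): [(0, 37.982) (0, 0) (32.3755, 0) (22.1906, 26.1664)]  |A|=844.9967
4. ⊥bis P4·P2 via (27.17,22.065): [(0, 37.982) (0, 0) (32.3755, 0) (22.1906, 26.1664)]  |A|=844.9967
5. ⊥bis P4·P3 via (22.865,15.42): [(0, 37.982) (0, 0) (19.939, 0) (24.0148, 21.4796) (22.1906, 26.1664)]  |A|=711.4311
6. ⊥bis P4·P5 via (14.06,27.71): [(0, 31.0589) (0, 0) (19.939, 0) (24.0148, 21.4796) (22.3592, 25.7332)]  |A|=630.2235
7. ⊥bis P4·P6 via (26.795,39.84): [(0, 31.0589) (0, 0) (19.939, 0) (24.0148, 21.4796) (22.3592, 25.7332)]  |A|=630.2235
8. ⊥bis P4·P7 via (30.625,24.02): [(0, 31.0589) (0, 0) (19.939, 0) (24.0148, 21.4796) (22.3592, 25.7332)]  |A|=630.2235
9. canonical 5-gon: [(0, 31.0589) (0, 0) (19.939, 0) (24.0148, 21.4796) (22.3592, 25.7332)]
10. shoelace: 630.2235

Area of P4's cell: 630.2235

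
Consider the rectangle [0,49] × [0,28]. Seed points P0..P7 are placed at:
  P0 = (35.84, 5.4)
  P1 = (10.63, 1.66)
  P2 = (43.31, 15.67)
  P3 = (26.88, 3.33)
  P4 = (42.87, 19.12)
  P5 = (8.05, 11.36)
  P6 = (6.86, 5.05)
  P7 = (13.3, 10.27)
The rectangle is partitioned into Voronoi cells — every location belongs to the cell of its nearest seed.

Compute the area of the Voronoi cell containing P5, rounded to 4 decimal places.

1. box [0,49]×[0,28]: [(0, 0) (49, 0) (49, 28) (0, 28)]
2. ⊥bis P5·P0 via (21.945,8.38): [(0, 0) (20.1478, 0) (26.1528, 28) (0, 28)]  |A|=648.2083
3. ⊥bis P5·P1 via (9.34,6.51): [(0, 4.0258) (22.2822, 9.9524) (26.1528, 28) (0, 28)]  |A|=503.098
4. ⊥bis P5·P2 via (25.68,13.515): [(0, 4.0258) (22.2822, 9.9524) (24.7239, 21.3371) (23.9094, 28) (0, 28)]  |A|=495.6243
5. ⊥bis P5·P3 via (17.465,7.345): [(0, 4.0258) (18.1029, 8.8407) (24.436, 23.6918) (23.9094, 28) (0, 28)]  |A|=463.5974
6. ⊥bis P5·P4 via (25.46,15.24): [(0, 4.0258) (18.1029, 8.8407) (23.8715, 22.3679) (22.6163, 28) (0, 28)]  |A|=458.3911
7. ⊥bis P5·P6 via (7.455,8.205): [(0, 9.6109) (12.2868, 7.2938) (18.1029, 8.8407) (23.8715, 22.3679) (22.6163, 28) (0, 28)]  |A|=424.0792
8. ⊥bis P5·P7 via (10.675,10.815): [(0, 9.6109) (10.0322, 7.719) (14.2429, 28) (0, 28)]  |A|=236.6721
9. canonical 4-gon: [(0, 9.6109) (10.0322, 7.719) (14.2429, 28) (0, 28)]
10. shoelace: 236.6721

Area of P5's cell: 236.6721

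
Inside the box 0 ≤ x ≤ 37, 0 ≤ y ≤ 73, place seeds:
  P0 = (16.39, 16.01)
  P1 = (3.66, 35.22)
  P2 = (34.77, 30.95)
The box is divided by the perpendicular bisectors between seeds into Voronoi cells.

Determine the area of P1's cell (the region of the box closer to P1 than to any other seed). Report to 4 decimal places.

1. box [0,37]×[0,73]: [(0, 0) (37, 0) (37, 73) (0, 73)]
2. ⊥bis P1·P0 via (10.025,25.615): [(0, 18.9717) (37, 43.4907) (37, 73) (0, 73)]  |A|=1545.4465
3. ⊥bis P1·P2 via (19.215,33.085): [(0, 18.9717) (19.0066, 31.5669) (24.6935, 73) (0, 73)]  |A|=1025.0129
4. canonical 4-gon: [(0, 18.9717) (19.0066, 31.5669) (24.6935, 73) (0, 73)]
5. shoelace: 1025.0129

Area of P1's cell: 1025.0129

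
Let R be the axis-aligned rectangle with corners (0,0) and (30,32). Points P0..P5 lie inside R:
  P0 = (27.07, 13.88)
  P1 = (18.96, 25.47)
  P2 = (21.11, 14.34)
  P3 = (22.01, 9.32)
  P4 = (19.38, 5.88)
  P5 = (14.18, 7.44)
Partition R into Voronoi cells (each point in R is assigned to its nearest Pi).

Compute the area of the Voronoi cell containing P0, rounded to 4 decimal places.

Area of P0's cell: 79.3328

1. box [0,30]×[0,32]: [(0, 0) (30, 0) (30, 32) (0, 32)]
2. ⊥bis P0·P1 via (23.015,19.675): [(0, 3.5705) (0, 0) (30, 0) (30, 24.5627)]  |A|=421.9972
3. ⊥bis P0·P2 via (24.09,14.11): [(24.6054, 20.7879) (23.001, 0) (30, 0) (30, 24.5627)]  |A|=139.0003
4. ⊥bis P0·P3 via (24.54,11.6): [(24.6054, 20.7879) (23.9471, 12.258) (30, 5.5413) (30, 24.5627)]  |A|=79.3328
5. ⊥bis P0·P4 via (23.225,9.88): [(24.6054, 20.7879) (23.9471, 12.258) (30, 5.5413) (30, 24.5627)]  |A|=79.3328
6. ⊥bis P0·P5 via (20.625,10.66): [(24.6054, 20.7879) (23.9471, 12.258) (30, 5.5413) (30, 24.5627)]  |A|=79.3328
7. canonical 4-gon: [(24.6054, 20.7879) (23.9471, 12.258) (30, 5.5413) (30, 24.5627)]
8. shoelace: 79.3328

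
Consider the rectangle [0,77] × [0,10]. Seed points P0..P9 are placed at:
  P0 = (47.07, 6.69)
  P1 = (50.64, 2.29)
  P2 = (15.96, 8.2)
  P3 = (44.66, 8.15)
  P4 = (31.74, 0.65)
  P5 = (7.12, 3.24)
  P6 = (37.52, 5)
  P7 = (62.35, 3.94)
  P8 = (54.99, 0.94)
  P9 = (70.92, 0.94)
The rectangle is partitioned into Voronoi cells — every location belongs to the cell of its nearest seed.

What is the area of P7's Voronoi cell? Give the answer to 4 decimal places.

Area of P7's cell: 99.0463

1. box [0,77]×[0,10]: [(0, 0) (77, 0) (77, 10) (0, 10)]
2. ⊥bis P7·P0 via (54.71,5.315): [(53.7534, 0) (77, 0) (77, 10) (55.5532, 10)]  |A|=223.4669
3. ⊥bis P7·P1 via (56.495,3.115): [(55.5373, 9.9118) (56.9339, 0) (77, 0) (77, 10) (55.5532, 10)]  |A|=207.7048
4. ⊥bis P7·P2 via (39.155,6.07): [(55.5373, 9.9118) (56.9339, 0) (77, 0) (77, 10) (55.5532, 10)]  |A|=207.7048
5. ⊥bis P7·P3 via (53.505,6.045): [(55.5373, 9.9118) (56.9339, 0) (77, 0) (77, 10) (55.5532, 10)]  |A|=207.7048
6. ⊥bis P7·P4 via (47.045,2.295): [(55.5373, 9.9118) (56.9339, 0) (77, 0) (77, 10) (55.5532, 10)]  |A|=207.7048
7. ⊥bis P7·P5 via (34.735,3.59): [(55.5373, 9.9118) (56.9339, 0) (77, 0) (77, 10) (55.5532, 10)]  |A|=207.7048
8. ⊥bis P7·P6 via (49.935,4.47): [(55.5373, 9.9118) (56.9339, 0) (77, 0) (77, 10) (55.5532, 10)]  |A|=207.7048
9. ⊥bis P7·P8 via (58.67,2.44): [(59.6646, 0) (77, 0) (77, 10) (55.5885, 10)]  |A|=193.7348
10. ⊥bis P7·P9 via (66.635,2.44): [(59.6646, 0) (65.7809, 0) (69.2814, 10) (55.5885, 10)]  |A|=99.0463
11. canonical 4-gon: [(59.6646, 0) (65.7809, 0) (69.2814, 10) (55.5885, 10)]
12. shoelace: 99.0463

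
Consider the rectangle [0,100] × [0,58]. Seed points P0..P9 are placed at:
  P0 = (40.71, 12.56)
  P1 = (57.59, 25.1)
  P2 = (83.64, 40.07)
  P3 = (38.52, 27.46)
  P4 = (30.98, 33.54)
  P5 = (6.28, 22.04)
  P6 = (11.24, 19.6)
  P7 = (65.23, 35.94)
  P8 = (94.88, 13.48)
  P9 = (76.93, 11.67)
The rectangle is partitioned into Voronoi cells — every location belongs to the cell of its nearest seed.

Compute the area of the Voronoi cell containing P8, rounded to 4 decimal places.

Area of P8's cell: 399.3218

1. box [0,100]×[0,58]: [(0, 0) (100, 0) (100, 58) (0, 58)]
2. ⊥bis P8·P0 via (67.795,13.02): [(68.0161, 0) (100, 0) (100, 58) (67.0311, 58)]  |A|=1883.6311
3. ⊥bis P8·P1 via (76.235,19.29): [(70.224, 0) (100, 0) (100, 58) (88.2975, 58)]  |A|=1202.8765
4. ⊥bis P8·P2 via (89.26,26.775): [(76.9453, 21.5694) (70.224, 0) (100, 0) (100, 31.315)]  |A|=682.1036
5. ⊥bis P8·P3 via (66.7,20.47): [(76.9453, 21.5694) (70.224, 0) (100, 0) (100, 31.315)]  |A|=682.1036
6. ⊥bis P8·P4 via (62.93,23.51): [(76.9453, 21.5694) (70.224, 0) (100, 0) (100, 31.315)]  |A|=682.1036
7. ⊥bis P8·P5 via (50.58,17.76): [(76.9453, 21.5694) (70.224, 0) (100, 0) (100, 31.315)]  |A|=682.1036
8. ⊥bis P8·P6 via (53.06,16.54): [(76.9453, 21.5694) (70.224, 0) (100, 0) (100, 31.315)]  |A|=682.1036
9. ⊥bis P8·P7 via (80.055,24.71): [(78.0201, 22.0237) (76.4346, 19.9307) (70.224, 0) (100, 0) (100, 31.315)]  |A|=681.339
10. ⊥bis P8·P9 via (85.905,12.575): [(84.6688, 24.8342) (87.173, 0) (100, 0) (100, 31.315)]  |A|=399.3218
11. canonical 4-gon: [(84.6688, 24.8342) (87.173, 0) (100, 0) (100, 31.315)]
12. shoelace: 399.3218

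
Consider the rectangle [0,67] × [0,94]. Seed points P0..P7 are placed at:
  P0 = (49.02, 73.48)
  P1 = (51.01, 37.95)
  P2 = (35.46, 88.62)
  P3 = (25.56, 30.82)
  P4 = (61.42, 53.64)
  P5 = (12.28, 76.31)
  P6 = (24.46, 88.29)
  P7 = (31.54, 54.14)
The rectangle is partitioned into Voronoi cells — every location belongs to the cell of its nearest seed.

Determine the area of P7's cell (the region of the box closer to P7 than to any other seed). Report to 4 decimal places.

1. box [0,67]×[0,94]: [(0, 0) (67, 0) (67, 94) (0, 94)]
2. ⊥bis P7·P0 via (40.28,63.81): [(0, 0) (67, 0) (67, 39.6598) (6.8776, 94) (0, 94)]  |A|=4664.4662
3. ⊥bis P7·P1 via (41.275,46.045): [(0, 0) (2.9869, 0) (49.2818, 55.6739) (6.8776, 94) (0, 94)]  |A|=2531.187
4. ⊥bis P7·P2 via (33.5,71.38): [(0, 75.1886) (0, 0) (2.9869, 0) (49.2818, 55.6739) (31.6749, 71.5875)]  |A|=2156.1902
5. ⊥bis P7·P3 via (28.55,42.48): [(0, 75.1886) (0, 49.8011) (36.5951, 40.417) (49.2818, 55.6739) (31.6749, 71.5875)]  |A|=1184.5898
6. ⊥bis P7·P4 via (46.48,53.89): [(0, 75.1886) (0, 49.8011) (36.5951, 40.417) (46.4529, 52.2719) (46.5512, 58.142) (31.6749, 71.5875)]  |A|=1176.4541
7. ⊥bis P7·P5 via (21.91,65.225): [(29.5163, 71.8329) (3.2086, 48.9783) (36.5951, 40.417) (46.4529, 52.2719) (46.5512, 58.142) (31.6749, 71.5875)]  |A|=754.2936
8. ⊥bis P7·P6 via (28,71.215): [(30.4619, 71.7254) (29.0574, 71.4342) (3.2086, 48.9783) (36.5951, 40.417) (46.4529, 52.2719) (46.5512, 58.142) (31.6749, 71.5875)]  |A|=754.0805
9. canonical 7-gon: [(30.4619, 71.7254) (29.0574, 71.4342) (3.2086, 48.9783) (36.5951, 40.417) (46.4529, 52.2719) (46.5512, 58.142) (31.6749, 71.5875)]
10. shoelace: 754.0805

Area of P7's cell: 754.0805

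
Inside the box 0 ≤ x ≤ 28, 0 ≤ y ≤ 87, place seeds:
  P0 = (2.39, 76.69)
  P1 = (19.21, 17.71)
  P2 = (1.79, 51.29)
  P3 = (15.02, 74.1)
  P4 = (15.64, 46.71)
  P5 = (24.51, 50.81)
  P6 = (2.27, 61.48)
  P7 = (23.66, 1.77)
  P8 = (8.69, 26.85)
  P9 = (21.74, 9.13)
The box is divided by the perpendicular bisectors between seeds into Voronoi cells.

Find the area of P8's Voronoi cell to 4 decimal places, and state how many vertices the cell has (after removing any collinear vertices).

1. box [0,28]×[0,87]: [(0, 0) (28, 0) (28, 87) (0, 87)]
2. ⊥bis P8·P0 via (5.54,51.77): [(0, 51.0697) (0, 0) (28, 0) (28, 54.609)]  |A|=1479.5027
3. ⊥bis P8·P1 via (13.95,22.28): [(0, 51.0697) (0, 6.2238) (28, 38.4513) (28, 54.609)]  |A|=854.0513
4. ⊥bis P8·P2 via (5.24,39.07): [(0, 37.5906) (0, 6.2238) (28, 38.4513) (28, 45.4957)]  |A|=537.7571
5. ⊥bis P8·P3 via (11.855,50.475): [(0, 37.5906) (0, 6.2238) (28, 38.4513) (28, 45.4957)]  |A|=537.7571
6. ⊥bis P8·P4 via (12.165,36.78): [(5.451, 39.1296) (0, 37.5906) (0, 6.2238) (23.1945, 32.9202)]  |A|=394.3454
7. ⊥bis P8·P5 via (16.6,38.83): [(5.451, 39.1296) (0, 37.5906) (0, 6.2238) (23.1945, 32.9202)]  |A|=394.3454
8. ⊥bis P8·P6 via (5.48,44.165): [(5.451, 39.1296) (0, 37.5906) (0, 6.2238) (23.1945, 32.9202)]  |A|=394.3454
9. ⊥bis P8·P7 via (16.175,14.31): [(5.451, 39.1296) (0, 37.5906) (0, 6.2238) (23.1945, 32.9202)]  |A|=394.3454
10. ⊥bis P8·P9 via (15.215,17.99): [(5.451, 39.1296) (0, 37.5906) (0, 6.7848) (1.3535, 7.7816) (23.1945, 32.9202)]  |A|=393.9657
11. canonical 5-gon: [(5.451, 39.1296) (0, 37.5906) (0, 6.7848) (1.3535, 7.7816) (23.1945, 32.9202)]
12. shoelace: 393.9657

Area of P8's cell: 393.9657 (5 vertices)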